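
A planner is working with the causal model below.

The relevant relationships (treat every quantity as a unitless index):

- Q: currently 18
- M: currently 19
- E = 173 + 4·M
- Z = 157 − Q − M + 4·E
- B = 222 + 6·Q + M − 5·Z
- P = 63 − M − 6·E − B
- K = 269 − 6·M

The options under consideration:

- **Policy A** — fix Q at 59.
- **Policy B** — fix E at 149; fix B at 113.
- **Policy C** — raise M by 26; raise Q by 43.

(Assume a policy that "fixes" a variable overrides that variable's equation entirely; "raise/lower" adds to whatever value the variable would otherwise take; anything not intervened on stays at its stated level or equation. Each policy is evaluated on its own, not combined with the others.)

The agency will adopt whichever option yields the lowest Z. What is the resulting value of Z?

Policy A (Q := 59):
  Q = 59
  M = 19
  E = 173 + 4·19 = 249
  Z = 157 − 59 − 19 + 4·249 = 1075
Policy B (E := 149, B := 113):
  Q = 18
  M = 19
  E = 149
  Z = 157 − 18 − 19 + 4·149 = 716
Policy C (M + 26, Q + 43):
  Q = 18 + 43 = 61
  M = 19 + 26 = 45
  E = 173 + 4·45 = 353
  Z = 157 − 61 − 45 + 4·353 = 1463
Comparing — Policy A: Z=1075, Policy B: Z=716, Policy C: Z=1463. Lowest is 716 (Policy B).

716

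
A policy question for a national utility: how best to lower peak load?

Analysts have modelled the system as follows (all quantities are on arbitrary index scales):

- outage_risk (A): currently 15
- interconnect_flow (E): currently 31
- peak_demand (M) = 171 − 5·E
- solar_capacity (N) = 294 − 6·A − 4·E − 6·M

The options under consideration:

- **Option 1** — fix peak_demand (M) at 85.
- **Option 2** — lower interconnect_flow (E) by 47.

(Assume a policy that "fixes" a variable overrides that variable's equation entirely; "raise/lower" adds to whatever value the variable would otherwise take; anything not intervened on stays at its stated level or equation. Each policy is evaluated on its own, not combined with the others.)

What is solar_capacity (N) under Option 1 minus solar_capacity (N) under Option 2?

Option 1 (M := 85):
  A = 15
  E = 31
  M = 85
  N = 294 − 6·15 − 4·31 − 6·85 = -430
Option 2 (E − 47):
  A = 15
  E = 31 − 47 = -16
  M = 171 − 5·(-16) = 251
  N = 294 − 6·15 − 4·(-16) − 6·251 = -1238
N: -430 − (-1238) = 808

808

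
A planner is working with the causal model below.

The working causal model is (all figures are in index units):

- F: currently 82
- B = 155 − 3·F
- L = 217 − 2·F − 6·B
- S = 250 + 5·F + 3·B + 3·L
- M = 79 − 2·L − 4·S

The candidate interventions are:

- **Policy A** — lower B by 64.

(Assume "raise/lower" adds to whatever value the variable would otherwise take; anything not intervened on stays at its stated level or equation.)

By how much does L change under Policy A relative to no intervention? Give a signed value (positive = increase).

Baseline:
  F = 82
  B = 155 − 3·82 = -91
  L = 217 − 2·82 − 6·(-91) = 599
Policy A (B − 64):
  F = 82
  B = 155 − 3·82 (−64 from intervention) = -155
  L = 217 − 2·82 − 6·(-155) = 983
Change in L: 983 − 599 = 384

384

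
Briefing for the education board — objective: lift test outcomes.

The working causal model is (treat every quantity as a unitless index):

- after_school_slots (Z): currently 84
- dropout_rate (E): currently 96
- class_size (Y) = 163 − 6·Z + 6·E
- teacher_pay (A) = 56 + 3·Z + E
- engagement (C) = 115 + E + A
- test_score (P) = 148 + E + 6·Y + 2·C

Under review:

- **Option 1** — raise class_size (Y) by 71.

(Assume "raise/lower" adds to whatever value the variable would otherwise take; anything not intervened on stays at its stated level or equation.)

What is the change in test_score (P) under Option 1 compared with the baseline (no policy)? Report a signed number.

426

Baseline:
  Z = 84
  E = 96
  Y = 163 − 6·84 + 6·96 = 235
  A = 56 + 3·84 + 96 = 404
  C = 115 + 96 + 404 = 615
  P = 148 + 96 + 6·235 + 2·615 = 2884
Option 1 (Y + 71):
  Z = 84
  E = 96
  Y = 163 − 6·84 + 6·96 (+71 from intervention) = 306
  A = 56 + 3·84 + 96 = 404
  C = 115 + 96 + 404 = 615
  P = 148 + 96 + 6·306 + 2·615 = 3310
Change in P: 3310 − 2884 = 426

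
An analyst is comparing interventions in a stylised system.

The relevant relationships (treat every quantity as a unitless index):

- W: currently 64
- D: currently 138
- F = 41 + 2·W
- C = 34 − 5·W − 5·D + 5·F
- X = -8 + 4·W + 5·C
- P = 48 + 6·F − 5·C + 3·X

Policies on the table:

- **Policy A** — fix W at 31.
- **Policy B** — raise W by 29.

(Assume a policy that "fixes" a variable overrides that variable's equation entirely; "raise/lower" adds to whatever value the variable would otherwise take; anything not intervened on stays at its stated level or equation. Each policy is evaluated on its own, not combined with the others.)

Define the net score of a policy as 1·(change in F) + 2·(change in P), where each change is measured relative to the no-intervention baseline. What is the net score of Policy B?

4350

Baseline:
  W = 64
  D = 138
  F = 41 + 2·64 = 169
  C = 34 − 5·64 − 5·138 + 5·169 = -131
  X = -8 + 4·64 + 5·(-131) = -407
  P = 48 + 6·169 − 5·(-131) + 3·(-407) = 496
Policy B (W + 29):
  W = 64 + 29 = 93
  D = 138
  F = 41 + 2·93 = 227
  C = 34 − 5·93 − 5·138 + 5·227 = 14
  X = -8 + 4·93 + 5·14 = 434
  P = 48 + 6·227 − 5·14 + 3·434 = 2642
ΔF = 227 − 169 = 58; ΔP = 2642 − 496 = 2146
Score = 1·58 + 2·2146 = 4350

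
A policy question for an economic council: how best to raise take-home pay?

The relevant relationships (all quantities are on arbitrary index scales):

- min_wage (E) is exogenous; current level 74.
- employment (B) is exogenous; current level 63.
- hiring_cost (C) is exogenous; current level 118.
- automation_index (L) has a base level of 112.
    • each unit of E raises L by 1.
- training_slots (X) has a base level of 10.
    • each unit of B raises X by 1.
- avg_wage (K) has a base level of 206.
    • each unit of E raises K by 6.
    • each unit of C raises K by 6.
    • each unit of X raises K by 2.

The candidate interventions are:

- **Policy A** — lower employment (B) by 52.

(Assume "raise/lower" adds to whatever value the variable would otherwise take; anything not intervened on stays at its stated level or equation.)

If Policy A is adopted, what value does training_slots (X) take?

Policy A (B − 52):
  B = 63 − 52 = 11
  X = 10 + 11 = 21

21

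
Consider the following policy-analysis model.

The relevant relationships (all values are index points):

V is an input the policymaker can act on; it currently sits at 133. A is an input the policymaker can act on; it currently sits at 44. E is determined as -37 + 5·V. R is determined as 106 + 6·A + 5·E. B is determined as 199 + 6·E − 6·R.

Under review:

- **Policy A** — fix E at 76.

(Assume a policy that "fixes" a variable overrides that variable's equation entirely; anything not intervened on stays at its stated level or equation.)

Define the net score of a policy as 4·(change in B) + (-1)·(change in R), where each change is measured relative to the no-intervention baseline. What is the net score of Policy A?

Baseline:
  V = 133
  A = 44
  E = -37 + 5·133 = 628
  R = 106 + 6·44 + 5·628 = 3510
  B = 199 + 6·628 − 6·3510 = -17093
Policy A (E := 76):
  V = 133
  A = 44
  E = 76
  R = 106 + 6·44 + 5·76 = 750
  B = 199 + 6·76 − 6·750 = -3845
ΔB = -3845 − (-17093) = 13248; ΔR = 750 − 3510 = -2760
Score = 4·13248 + (-1)·(-2760) = 55752

55752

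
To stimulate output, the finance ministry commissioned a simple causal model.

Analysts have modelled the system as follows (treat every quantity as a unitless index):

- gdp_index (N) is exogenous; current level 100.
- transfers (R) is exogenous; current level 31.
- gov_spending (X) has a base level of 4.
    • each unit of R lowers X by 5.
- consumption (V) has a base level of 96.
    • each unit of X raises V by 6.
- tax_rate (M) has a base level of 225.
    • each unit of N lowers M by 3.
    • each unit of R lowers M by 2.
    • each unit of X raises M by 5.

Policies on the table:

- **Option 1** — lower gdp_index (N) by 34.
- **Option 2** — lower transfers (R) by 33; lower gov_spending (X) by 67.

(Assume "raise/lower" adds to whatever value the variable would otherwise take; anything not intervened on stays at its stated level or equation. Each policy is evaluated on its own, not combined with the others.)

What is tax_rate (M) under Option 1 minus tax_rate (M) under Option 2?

-454

Option 1 (N − 34):
  N = 100 − 34 = 66
  R = 31
  X = 4 − 5·31 = -151
  M = 225 − 3·66 − 2·31 + 5·(-151) = -790
Option 2 (R − 33, X − 67):
  N = 100
  R = 31 − 33 = -2
  X = 4 − 5·(-2) (−67 from intervention) = -53
  M = 225 − 3·100 − 2·(-2) + 5·(-53) = -336
M: -790 − (-336) = -454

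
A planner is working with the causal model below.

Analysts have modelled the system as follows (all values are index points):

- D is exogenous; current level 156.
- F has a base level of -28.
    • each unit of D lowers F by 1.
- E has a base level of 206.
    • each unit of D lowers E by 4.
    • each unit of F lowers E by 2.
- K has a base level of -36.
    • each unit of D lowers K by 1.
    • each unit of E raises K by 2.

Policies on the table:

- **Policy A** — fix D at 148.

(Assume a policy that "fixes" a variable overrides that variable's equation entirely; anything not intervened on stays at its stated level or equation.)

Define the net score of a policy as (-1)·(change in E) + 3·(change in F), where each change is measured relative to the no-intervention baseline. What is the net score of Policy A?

8

Baseline:
  D = 156
  F = -28 − 156 = -184
  E = 206 − 4·156 − 2·(-184) = -50
Policy A (D := 148):
  D = 148
  F = -28 − 148 = -176
  E = 206 − 4·148 − 2·(-176) = -34
ΔE = -34 − (-50) = 16; ΔF = -176 − (-184) = 8
Score = (-1)·16 + 3·8 = 8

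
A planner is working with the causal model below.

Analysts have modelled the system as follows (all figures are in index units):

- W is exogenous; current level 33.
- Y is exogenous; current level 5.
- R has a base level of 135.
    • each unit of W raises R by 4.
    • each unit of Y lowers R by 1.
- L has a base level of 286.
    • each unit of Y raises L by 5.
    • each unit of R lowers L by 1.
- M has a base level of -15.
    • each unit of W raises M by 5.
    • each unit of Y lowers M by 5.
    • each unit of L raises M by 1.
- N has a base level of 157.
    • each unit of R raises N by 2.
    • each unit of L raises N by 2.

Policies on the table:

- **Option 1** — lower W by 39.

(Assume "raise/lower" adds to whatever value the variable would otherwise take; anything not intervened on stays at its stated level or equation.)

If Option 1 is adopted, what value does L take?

205

Option 1 (W − 39):
  W = 33 − 39 = -6
  Y = 5
  R = 135 + 4·(-6) − 5 = 106
  L = 286 + 5·5 − 106 = 205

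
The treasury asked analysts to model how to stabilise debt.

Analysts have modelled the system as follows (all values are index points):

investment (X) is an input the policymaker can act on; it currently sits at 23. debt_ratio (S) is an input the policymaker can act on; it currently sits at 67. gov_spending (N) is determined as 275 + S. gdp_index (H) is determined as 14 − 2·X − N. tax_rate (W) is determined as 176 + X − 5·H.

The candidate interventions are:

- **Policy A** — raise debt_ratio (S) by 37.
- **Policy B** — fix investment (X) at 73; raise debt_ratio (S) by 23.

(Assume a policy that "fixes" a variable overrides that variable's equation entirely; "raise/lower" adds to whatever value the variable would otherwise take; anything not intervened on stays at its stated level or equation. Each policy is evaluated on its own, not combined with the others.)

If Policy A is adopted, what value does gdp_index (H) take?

Policy A (S + 37):
  X = 23
  S = 67 + 37 = 104
  N = 275 + 104 = 379
  H = 14 − 2·23 − 379 = -411

-411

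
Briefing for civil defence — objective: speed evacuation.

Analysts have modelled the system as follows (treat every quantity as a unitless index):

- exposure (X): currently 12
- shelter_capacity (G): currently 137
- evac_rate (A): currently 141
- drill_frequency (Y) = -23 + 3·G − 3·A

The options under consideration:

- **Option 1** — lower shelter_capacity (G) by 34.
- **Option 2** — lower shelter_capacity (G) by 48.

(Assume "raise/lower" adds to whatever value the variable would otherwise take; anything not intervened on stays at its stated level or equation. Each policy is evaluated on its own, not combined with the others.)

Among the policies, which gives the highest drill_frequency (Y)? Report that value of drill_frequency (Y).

-137

Option 1 (G − 34):
  G = 137 − 34 = 103
  A = 141
  Y = -23 + 3·103 − 3·141 = -137
Option 2 (G − 48):
  G = 137 − 48 = 89
  A = 141
  Y = -23 + 3·89 − 3·141 = -179
Comparing — Option 1: Y=-137, Option 2: Y=-179. Highest is -137 (Option 1).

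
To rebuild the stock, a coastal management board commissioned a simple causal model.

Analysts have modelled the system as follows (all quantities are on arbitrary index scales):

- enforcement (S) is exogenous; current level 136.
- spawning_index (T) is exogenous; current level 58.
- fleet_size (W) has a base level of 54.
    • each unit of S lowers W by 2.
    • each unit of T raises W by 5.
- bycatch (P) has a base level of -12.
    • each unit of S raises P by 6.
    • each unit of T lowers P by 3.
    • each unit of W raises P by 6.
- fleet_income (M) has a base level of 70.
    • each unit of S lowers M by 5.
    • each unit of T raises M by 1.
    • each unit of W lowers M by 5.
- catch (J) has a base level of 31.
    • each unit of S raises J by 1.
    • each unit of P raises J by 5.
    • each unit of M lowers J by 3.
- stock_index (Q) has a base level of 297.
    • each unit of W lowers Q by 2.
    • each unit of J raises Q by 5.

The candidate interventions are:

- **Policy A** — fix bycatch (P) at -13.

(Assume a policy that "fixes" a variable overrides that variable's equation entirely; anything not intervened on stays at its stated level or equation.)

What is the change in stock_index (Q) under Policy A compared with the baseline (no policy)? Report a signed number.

-26875

Baseline:
  S = 136
  T = 58
  W = 54 − 2·136 + 5·58 = 72
  P = -12 + 6·136 − 3·58 + 6·72 = 1062
  M = 70 − 5·136 + 58 − 5·72 = -912
  J = 31 + 136 + 5·1062 − 3·(-912) = 8213
  Q = 297 − 2·72 + 5·8213 = 41218
Policy A (P := -13):
  S = 136
  T = 58
  W = 54 − 2·136 + 5·58 = 72
  P = -13
  M = 70 − 5·136 + 58 − 5·72 = -912
  J = 31 + 136 + 5·(-13) − 3·(-912) = 2838
  Q = 297 − 2·72 + 5·2838 = 14343
Change in Q: 14343 − 41218 = -26875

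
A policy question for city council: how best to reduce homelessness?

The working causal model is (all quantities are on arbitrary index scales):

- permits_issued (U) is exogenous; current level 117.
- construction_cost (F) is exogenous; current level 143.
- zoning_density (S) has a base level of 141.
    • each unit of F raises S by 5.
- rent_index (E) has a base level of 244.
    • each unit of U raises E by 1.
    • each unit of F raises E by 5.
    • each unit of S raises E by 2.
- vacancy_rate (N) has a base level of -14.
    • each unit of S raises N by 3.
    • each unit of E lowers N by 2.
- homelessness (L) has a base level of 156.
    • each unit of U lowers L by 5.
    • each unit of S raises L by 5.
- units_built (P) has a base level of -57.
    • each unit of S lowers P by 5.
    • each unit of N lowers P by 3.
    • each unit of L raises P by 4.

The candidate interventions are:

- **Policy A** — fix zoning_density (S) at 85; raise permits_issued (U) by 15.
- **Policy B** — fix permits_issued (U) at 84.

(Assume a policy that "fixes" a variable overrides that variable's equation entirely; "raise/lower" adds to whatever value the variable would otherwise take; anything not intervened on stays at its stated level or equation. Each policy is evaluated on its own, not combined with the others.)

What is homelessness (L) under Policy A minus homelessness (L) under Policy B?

Policy A (S := 85, U + 15):
  U = 117 + 15 = 132
  F = 143
  S = 85
  L = 156 − 5·132 + 5·85 = -79
Policy B (U := 84):
  U = 84
  F = 143
  S = 141 + 5·143 = 856
  L = 156 − 5·84 + 5·856 = 4016
L: -79 − 4016 = -4095

-4095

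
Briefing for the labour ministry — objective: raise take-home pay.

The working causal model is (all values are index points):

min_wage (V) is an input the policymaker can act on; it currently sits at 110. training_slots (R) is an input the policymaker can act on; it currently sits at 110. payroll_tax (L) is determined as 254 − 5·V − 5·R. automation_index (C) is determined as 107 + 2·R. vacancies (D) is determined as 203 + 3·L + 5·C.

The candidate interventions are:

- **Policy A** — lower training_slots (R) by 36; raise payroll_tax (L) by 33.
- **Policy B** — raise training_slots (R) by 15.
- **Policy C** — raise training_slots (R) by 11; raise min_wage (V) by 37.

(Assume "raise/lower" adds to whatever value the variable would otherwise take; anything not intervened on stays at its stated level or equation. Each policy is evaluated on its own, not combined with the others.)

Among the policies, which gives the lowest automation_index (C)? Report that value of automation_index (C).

Policy A (R − 36, L + 33):
  R = 110 − 36 = 74
  C = 107 + 2·74 = 255
Policy B (R + 15):
  R = 110 + 15 = 125
  C = 107 + 2·125 = 357
Policy C (R + 11, V + 37):
  R = 110 + 11 = 121
  C = 107 + 2·121 = 349
Comparing — Policy A: C=255, Policy B: C=357, Policy C: C=349. Lowest is 255 (Policy A).

255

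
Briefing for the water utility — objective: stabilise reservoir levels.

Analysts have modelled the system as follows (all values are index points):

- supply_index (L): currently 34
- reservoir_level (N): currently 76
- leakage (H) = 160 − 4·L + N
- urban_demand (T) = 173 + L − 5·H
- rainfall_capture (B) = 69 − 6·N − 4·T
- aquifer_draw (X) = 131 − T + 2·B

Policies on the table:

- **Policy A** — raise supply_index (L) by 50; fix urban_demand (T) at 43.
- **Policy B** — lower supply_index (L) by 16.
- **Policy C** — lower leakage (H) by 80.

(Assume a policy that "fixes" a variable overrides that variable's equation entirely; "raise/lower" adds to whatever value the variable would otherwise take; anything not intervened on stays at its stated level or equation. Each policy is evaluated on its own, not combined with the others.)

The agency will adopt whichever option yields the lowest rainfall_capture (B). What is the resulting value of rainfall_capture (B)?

-815

Policy A (L + 50, T := 43):
  L = 34 + 50 = 84
  N = 76
  H = 160 − 4·84 + 76 = -100
  T = 43
  B = 69 − 6·76 − 4·43 = -559
Policy B (L − 16):
  L = 34 − 16 = 18
  N = 76
  H = 160 − 4·18 + 76 = 164
  T = 173 + 18 − 5·164 = -629
  B = 69 − 6·76 − 4·(-629) = 2129
Policy C (H − 80):
  L = 34
  N = 76
  H = 160 − 4·34 + 76 (−80 from intervention) = 20
  T = 173 + 34 − 5·20 = 107
  B = 69 − 6·76 − 4·107 = -815
Comparing — Policy A: B=-559, Policy B: B=2129, Policy C: B=-815. Lowest is -815 (Policy C).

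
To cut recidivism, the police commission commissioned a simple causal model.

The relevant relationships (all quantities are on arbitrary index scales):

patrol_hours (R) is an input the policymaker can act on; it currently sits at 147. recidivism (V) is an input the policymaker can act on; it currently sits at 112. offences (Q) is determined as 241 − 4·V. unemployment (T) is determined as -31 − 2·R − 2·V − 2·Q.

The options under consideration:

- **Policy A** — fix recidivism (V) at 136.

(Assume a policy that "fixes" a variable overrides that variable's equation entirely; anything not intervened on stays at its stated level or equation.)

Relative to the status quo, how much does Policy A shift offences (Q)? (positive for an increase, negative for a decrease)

-96

Baseline:
  V = 112
  Q = 241 − 4·112 = -207
Policy A (V := 136):
  V = 136
  Q = 241 − 4·136 = -303
Change in Q: -303 − (-207) = -96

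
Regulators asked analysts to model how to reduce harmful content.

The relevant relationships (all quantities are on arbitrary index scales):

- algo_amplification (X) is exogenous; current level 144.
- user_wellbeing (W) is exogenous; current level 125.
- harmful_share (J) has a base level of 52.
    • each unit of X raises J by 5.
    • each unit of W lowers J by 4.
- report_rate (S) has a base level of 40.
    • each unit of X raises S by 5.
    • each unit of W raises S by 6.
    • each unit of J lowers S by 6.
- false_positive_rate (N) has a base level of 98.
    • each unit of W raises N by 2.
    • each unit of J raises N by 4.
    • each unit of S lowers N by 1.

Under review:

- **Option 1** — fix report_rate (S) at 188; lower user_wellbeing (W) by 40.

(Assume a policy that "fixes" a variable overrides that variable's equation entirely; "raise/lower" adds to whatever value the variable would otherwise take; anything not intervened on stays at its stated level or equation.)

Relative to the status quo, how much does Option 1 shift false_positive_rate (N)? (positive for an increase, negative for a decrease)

250

Baseline:
  X = 144
  W = 125
  J = 52 + 5·144 − 4·125 = 272
  S = 40 + 5·144 + 6·125 − 6·272 = -122
  N = 98 + 2·125 + 4·272 − (-122) = 1558
Option 1 (S := 188, W − 40):
  X = 144
  W = 125 − 40 = 85
  J = 52 + 5·144 − 4·85 = 432
  S = 188
  N = 98 + 2·85 + 4·432 − 188 = 1808
Change in N: 1808 − 1558 = 250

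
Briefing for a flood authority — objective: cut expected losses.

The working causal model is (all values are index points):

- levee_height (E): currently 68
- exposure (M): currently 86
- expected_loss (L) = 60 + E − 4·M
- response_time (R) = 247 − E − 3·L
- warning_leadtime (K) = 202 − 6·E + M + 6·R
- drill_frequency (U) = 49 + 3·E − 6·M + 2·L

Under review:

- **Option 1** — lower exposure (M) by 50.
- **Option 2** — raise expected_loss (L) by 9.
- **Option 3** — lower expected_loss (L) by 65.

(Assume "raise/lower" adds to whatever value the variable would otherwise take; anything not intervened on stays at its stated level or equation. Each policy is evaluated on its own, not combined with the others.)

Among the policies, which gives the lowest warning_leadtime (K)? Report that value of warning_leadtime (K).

Option 1 (M − 50):
  E = 68
  M = 86 − 50 = 36
  L = 60 + 68 − 4·36 = -16
  R = 247 − 68 − 3·(-16) = 227
  K = 202 − 6·68 + 36 + 6·227 = 1192
Option 2 (L + 9):
  E = 68
  M = 86
  L = 60 + 68 − 4·86 (+9 from intervention) = -207
  R = 247 − 68 − 3·(-207) = 800
  K = 202 − 6·68 + 86 + 6·800 = 4680
Option 3 (L − 65):
  E = 68
  M = 86
  L = 60 + 68 − 4·86 (−65 from intervention) = -281
  R = 247 − 68 − 3·(-281) = 1022
  K = 202 − 6·68 + 86 + 6·1022 = 6012
Comparing — Option 1: K=1192, Option 2: K=4680, Option 3: K=6012. Lowest is 1192 (Option 1).

1192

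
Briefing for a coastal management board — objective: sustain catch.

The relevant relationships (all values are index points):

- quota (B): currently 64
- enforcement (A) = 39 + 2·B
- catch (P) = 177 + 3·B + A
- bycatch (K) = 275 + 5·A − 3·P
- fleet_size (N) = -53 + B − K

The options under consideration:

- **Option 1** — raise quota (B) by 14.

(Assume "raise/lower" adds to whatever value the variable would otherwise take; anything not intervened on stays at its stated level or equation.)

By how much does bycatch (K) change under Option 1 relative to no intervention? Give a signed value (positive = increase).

-70

Baseline:
  B = 64
  A = 39 + 2·64 = 167
  P = 177 + 3·64 + 167 = 536
  K = 275 + 5·167 − 3·536 = -498
Option 1 (B + 14):
  B = 64 + 14 = 78
  A = 39 + 2·78 = 195
  P = 177 + 3·78 + 195 = 606
  K = 275 + 5·195 − 3·606 = -568
Change in K: -568 − (-498) = -70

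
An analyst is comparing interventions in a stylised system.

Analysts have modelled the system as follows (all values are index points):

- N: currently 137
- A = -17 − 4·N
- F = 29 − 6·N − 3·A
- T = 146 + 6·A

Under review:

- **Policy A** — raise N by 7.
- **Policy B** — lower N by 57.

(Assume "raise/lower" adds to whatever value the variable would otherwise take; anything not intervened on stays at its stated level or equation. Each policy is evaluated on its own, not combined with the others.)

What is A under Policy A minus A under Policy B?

Policy A (N + 7):
  N = 137 + 7 = 144
  A = -17 − 4·144 = -593
Policy B (N − 57):
  N = 137 − 57 = 80
  A = -17 − 4·80 = -337
A: -593 − (-337) = -256

-256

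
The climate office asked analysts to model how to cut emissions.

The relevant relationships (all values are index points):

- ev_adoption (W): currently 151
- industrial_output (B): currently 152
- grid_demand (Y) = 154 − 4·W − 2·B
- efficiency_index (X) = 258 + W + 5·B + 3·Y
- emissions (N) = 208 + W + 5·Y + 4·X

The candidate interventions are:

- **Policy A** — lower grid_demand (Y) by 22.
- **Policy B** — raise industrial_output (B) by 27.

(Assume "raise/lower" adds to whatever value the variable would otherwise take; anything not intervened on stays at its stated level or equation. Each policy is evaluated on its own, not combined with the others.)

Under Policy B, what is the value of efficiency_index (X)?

Policy B (B + 27):
  W = 151
  B = 152 + 27 = 179
  Y = 154 − 4·151 − 2·179 = -808
  X = 258 + 151 + 5·179 + 3·(-808) = -1120

-1120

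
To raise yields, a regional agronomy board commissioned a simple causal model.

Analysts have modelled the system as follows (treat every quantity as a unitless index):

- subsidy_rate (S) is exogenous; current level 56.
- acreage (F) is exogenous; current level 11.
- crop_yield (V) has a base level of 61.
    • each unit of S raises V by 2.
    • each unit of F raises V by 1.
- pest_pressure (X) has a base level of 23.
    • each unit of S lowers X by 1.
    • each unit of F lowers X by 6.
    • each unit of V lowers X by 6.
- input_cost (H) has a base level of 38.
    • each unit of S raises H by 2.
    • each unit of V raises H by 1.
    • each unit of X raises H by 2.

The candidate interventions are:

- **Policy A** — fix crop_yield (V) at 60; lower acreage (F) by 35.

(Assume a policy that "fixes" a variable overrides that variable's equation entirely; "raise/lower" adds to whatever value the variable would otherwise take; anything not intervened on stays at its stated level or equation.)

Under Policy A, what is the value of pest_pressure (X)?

-249

Policy A (V := 60, F − 35):
  S = 56
  F = 11 − 35 = -24
  V = 60
  X = 23 − 56 − 6·(-24) − 6·60 = -249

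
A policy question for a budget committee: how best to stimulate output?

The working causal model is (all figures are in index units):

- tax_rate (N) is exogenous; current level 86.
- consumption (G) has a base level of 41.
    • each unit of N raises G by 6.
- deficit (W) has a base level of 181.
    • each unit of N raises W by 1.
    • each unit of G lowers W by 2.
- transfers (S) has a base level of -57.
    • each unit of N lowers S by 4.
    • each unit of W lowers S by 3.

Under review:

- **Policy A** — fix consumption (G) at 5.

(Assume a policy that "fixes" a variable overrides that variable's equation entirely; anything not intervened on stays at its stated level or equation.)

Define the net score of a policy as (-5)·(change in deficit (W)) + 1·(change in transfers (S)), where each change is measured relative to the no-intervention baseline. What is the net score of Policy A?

Baseline:
  N = 86
  G = 41 + 6·86 = 557
  W = 181 + 86 − 2·557 = -847
  S = -57 − 4·86 − 3·(-847) = 2140
Policy A (G := 5):
  N = 86
  G = 5
  W = 181 + 86 − 2·5 = 257
  S = -57 − 4·86 − 3·257 = -1172
ΔW = 257 − (-847) = 1104; ΔS = -1172 − 2140 = -3312
Score = (-5)·1104 + 1·(-3312) = -8832

-8832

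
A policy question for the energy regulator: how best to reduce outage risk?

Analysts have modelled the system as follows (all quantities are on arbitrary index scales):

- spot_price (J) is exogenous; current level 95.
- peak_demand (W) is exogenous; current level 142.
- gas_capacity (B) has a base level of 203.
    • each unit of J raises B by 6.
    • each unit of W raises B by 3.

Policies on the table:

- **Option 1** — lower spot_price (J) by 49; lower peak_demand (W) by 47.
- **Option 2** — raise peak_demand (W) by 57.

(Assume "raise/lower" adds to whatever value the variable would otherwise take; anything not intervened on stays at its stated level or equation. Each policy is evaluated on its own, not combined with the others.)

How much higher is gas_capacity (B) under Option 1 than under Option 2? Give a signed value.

Option 1 (J − 49, W − 47):
  J = 95 − 49 = 46
  W = 142 − 47 = 95
  B = 203 + 6·46 + 3·95 = 764
Option 2 (W + 57):
  J = 95
  W = 142 + 57 = 199
  B = 203 + 6·95 + 3·199 = 1370
B: 764 − 1370 = -606

-606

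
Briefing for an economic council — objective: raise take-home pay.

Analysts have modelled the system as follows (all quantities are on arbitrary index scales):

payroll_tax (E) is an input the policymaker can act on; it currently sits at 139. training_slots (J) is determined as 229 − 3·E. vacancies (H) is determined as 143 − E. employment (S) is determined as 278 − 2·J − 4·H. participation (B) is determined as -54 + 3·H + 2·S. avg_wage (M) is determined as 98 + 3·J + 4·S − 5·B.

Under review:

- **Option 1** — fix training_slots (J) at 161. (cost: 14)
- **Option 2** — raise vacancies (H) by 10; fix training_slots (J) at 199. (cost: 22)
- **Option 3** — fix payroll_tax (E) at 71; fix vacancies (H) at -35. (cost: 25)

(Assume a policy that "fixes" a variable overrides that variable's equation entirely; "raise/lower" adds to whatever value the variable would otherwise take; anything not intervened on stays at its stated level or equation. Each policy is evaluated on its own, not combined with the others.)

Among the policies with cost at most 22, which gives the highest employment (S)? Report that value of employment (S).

-60

Option 1 (J := 161):
  E = 139
  J = 161
  H = 143 − 139 = 4
  S = 278 − 2·161 − 4·4 = -60
Option 2 (H + 10, J := 199):
  E = 139
  J = 199
  H = 143 − 139 (+10 from intervention) = 14
  S = 278 − 2·199 − 4·14 = -176
Comparing — Option 1: S=-60, Option 2: S=-176. Highest is -60 (Option 1).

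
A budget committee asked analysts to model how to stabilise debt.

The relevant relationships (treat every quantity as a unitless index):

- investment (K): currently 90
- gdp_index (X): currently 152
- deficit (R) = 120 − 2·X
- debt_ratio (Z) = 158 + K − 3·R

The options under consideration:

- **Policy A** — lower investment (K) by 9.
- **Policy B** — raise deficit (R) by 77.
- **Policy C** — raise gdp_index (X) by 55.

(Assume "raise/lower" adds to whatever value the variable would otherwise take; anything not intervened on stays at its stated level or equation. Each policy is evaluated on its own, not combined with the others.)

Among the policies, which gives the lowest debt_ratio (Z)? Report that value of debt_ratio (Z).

Policy A (K − 9):
  K = 90 − 9 = 81
  X = 152
  R = 120 − 2·152 = -184
  Z = 158 + 81 − 3·(-184) = 791
Policy B (R + 77):
  K = 90
  X = 152
  R = 120 − 2·152 (+77 from intervention) = -107
  Z = 158 + 90 − 3·(-107) = 569
Policy C (X + 55):
  K = 90
  X = 152 + 55 = 207
  R = 120 − 2·207 = -294
  Z = 158 + 90 − 3·(-294) = 1130
Comparing — Policy A: Z=791, Policy B: Z=569, Policy C: Z=1130. Lowest is 569 (Policy B).

569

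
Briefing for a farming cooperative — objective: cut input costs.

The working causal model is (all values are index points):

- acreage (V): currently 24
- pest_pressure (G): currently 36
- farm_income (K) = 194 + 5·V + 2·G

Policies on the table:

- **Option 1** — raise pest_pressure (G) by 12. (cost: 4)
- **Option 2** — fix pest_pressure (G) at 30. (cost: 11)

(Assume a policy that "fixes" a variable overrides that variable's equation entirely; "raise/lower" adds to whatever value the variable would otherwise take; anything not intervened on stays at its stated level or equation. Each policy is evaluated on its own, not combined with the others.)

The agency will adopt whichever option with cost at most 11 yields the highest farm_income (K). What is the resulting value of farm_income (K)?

410

Option 1 (G + 12):
  V = 24
  G = 36 + 12 = 48
  K = 194 + 5·24 + 2·48 = 410
Option 2 (G := 30):
  V = 24
  G = 30
  K = 194 + 5·24 + 2·30 = 374
Comparing — Option 1: K=410, Option 2: K=374. Highest is 410 (Option 1).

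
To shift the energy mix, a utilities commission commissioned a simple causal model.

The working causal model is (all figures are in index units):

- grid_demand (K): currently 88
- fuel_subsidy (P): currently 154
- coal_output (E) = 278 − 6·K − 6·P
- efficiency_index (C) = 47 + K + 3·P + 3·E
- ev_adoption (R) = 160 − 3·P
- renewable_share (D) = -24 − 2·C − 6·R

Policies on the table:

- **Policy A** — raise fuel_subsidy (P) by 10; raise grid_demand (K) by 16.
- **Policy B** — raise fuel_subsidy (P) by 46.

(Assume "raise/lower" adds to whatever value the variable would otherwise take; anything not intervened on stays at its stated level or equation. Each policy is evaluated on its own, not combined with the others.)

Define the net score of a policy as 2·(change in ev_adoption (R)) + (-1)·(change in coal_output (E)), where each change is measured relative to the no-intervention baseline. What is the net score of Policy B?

Baseline:
  K = 88
  P = 154
  E = 278 − 6·88 − 6·154 = -1174
  R = 160 − 3·154 = -302
Policy B (P + 46):
  K = 88
  P = 154 + 46 = 200
  E = 278 − 6·88 − 6·200 = -1450
  R = 160 − 3·200 = -440
ΔR = -440 − (-302) = -138; ΔE = -1450 − (-1174) = -276
Score = 2·(-138) + (-1)·(-276) = 0

0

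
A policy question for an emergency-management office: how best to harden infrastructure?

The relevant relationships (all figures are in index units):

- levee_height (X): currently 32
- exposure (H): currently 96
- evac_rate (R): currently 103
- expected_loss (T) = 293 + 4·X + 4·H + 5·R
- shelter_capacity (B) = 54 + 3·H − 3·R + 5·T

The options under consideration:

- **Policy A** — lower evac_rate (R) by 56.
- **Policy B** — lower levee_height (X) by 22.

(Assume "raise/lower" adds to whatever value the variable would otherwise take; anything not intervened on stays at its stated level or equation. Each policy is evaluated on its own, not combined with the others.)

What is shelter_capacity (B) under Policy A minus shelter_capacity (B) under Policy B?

Policy A (R − 56):
  X = 32
  H = 96
  R = 103 − 56 = 47
  T = 293 + 4·32 + 4·96 + 5·47 = 1040
  B = 54 + 3·96 − 3·47 + 5·1040 = 5401
Policy B (X − 22):
  X = 32 − 22 = 10
  H = 96
  R = 103
  T = 293 + 4·10 + 4·96 + 5·103 = 1232
  B = 54 + 3·96 − 3·103 + 5·1232 = 6193
B: 5401 − 6193 = -792

-792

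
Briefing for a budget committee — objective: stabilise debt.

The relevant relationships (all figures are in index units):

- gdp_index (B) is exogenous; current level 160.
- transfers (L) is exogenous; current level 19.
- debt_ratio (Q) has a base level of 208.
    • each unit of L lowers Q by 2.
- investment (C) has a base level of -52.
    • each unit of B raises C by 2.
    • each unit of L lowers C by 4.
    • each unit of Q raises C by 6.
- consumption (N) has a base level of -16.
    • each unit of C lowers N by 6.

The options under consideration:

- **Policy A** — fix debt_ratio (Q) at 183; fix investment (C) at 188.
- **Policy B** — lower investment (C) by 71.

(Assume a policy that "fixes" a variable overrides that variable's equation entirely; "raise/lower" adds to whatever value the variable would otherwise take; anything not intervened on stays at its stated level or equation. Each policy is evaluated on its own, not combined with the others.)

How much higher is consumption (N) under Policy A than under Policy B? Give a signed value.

5718

Policy A (Q := 183, C := 188):
  B = 160
  L = 19
  Q = 183
  C = 188
  N = -16 − 6·188 = -1144
Policy B (C − 71):
  B = 160
  L = 19
  Q = 208 − 2·19 = 170
  C = -52 + 2·160 − 4·19 + 6·170 (−71 from intervention) = 1141
  N = -16 − 6·1141 = -6862
N: -1144 − (-6862) = 5718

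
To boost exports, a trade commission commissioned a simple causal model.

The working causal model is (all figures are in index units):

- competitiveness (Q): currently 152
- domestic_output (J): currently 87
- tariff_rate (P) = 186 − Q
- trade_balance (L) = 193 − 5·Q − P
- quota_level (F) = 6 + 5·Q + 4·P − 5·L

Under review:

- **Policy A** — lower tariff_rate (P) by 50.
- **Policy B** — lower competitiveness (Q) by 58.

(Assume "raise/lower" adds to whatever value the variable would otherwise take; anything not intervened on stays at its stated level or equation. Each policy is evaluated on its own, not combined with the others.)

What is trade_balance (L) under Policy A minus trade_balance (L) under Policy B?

Policy A (P − 50):
  Q = 152
  P = 186 − 152 (−50 from intervention) = -16
  L = 193 − 5·152 − (-16) = -551
Policy B (Q − 58):
  Q = 152 − 58 = 94
  P = 186 − 94 = 92
  L = 193 − 5·94 − 92 = -369
L: -551 − (-369) = -182

-182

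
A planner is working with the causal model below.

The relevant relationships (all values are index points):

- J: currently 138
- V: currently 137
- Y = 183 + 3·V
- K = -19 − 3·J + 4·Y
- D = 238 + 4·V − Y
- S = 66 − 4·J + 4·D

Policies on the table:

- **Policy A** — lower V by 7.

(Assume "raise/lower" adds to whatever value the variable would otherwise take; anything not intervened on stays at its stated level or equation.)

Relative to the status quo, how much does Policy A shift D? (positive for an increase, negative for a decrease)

-7

Baseline:
  V = 137
  Y = 183 + 3·137 = 594
  D = 238 + 4·137 − 594 = 192
Policy A (V − 7):
  V = 137 − 7 = 130
  Y = 183 + 3·130 = 573
  D = 238 + 4·130 − 573 = 185
Change in D: 185 − 192 = -7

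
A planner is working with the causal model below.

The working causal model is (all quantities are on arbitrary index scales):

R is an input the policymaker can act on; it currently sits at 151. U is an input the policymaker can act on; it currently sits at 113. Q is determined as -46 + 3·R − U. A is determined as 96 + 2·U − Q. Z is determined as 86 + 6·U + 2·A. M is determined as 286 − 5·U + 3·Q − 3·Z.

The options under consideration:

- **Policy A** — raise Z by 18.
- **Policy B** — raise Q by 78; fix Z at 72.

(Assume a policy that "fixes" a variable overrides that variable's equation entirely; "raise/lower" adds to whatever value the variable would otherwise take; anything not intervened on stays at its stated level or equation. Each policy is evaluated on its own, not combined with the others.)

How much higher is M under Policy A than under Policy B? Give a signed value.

Policy A (Z + 18):
  R = 151
  U = 113
  Q = -46 + 3·151 − 113 = 294
  A = 96 + 2·113 − 294 = 28
  Z = 86 + 6·113 + 2·28 (+18 from intervention) = 838
  M = 286 − 5·113 + 3·294 − 3·838 = -1911
Policy B (Q + 78, Z := 72):
  R = 151
  U = 113
  Q = -46 + 3·151 − 113 (+78 from intervention) = 372
  A = 96 + 2·113 − 372 = -50
  Z = 72
  M = 286 − 5·113 + 3·372 − 3·72 = 621
M: -1911 − 621 = -2532

-2532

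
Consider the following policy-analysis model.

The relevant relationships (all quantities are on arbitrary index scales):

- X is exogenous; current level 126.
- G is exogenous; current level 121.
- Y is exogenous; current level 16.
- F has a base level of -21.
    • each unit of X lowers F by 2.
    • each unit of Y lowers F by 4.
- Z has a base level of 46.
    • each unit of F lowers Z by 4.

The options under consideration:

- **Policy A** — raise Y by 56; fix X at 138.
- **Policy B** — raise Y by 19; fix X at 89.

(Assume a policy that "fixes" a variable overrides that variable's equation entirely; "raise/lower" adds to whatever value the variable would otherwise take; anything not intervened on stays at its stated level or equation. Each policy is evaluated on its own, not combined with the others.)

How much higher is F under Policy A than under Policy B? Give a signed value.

-246

Policy A (Y + 56, X := 138):
  X = 138
  Y = 16 + 56 = 72
  F = -21 − 2·138 − 4·72 = -585
Policy B (Y + 19, X := 89):
  X = 89
  Y = 16 + 19 = 35
  F = -21 − 2·89 − 4·35 = -339
F: -585 − (-339) = -246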